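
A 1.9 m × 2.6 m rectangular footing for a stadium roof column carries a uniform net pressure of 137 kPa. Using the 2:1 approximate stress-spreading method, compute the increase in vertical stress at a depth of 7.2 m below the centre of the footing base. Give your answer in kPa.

Δσ_z ≈ 7.59 kPa

By the 2:1 method the load spreads at 1 horizontal : 2 vertical, so at depth z the loaded area has grown by z in each plan dimension:
Δσ = qBL/((B+z)(L+z)) = 137×1.9×2.6/((1.9+7.2)(2.6+7.2)) = 7.5889 kPa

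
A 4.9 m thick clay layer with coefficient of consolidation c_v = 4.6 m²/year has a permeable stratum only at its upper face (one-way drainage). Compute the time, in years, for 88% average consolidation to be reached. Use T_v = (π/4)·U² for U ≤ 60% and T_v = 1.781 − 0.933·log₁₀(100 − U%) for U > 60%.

Drainage path length: H_d = H = 4.9 m (single drainage).
U > 60%: T_v = 1.781 − 0.933·log₁₀(100 − 88) = 0.77412.
t = T_v·H_d²/c_v = 0.77412×4.9²/4.6 = 4.041 years.

t ≈ 4.04 years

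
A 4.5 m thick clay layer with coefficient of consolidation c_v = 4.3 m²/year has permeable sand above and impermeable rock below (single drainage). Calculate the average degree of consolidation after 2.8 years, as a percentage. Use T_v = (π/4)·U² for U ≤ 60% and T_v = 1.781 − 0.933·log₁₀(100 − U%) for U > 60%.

U ≈ 81.3 %

Drainage path length: H_d = H = 4.5 m (single drainage).
T_v = c_v·t/H_d² = 4.3×2.8/4.5² = 0.59457.
T_v = 0.59457 corresponds to the U > 60% branch:
U = 1 − 10^((1.781 − T_v)/0.933)/100 = 0.8131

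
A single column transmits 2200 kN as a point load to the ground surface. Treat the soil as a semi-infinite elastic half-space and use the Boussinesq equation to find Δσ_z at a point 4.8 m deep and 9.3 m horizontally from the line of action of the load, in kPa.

Δσ_z ≈ 0.925 kPa

Boussinesq vertical stress below a point load on an elastic half-space:
Δσ_z = 3P/(2πz²) · [1 + (r/z)²]^(−5/2)
r/z = 9.3/4.8 = 1.9375; [1+(r/z)²]^(−5/2) = 0.020294.
Δσ_z = 3×2200/(2π×4.8²) × 0.020294 = 45.591 × 0.020294 = 0.9252 kPa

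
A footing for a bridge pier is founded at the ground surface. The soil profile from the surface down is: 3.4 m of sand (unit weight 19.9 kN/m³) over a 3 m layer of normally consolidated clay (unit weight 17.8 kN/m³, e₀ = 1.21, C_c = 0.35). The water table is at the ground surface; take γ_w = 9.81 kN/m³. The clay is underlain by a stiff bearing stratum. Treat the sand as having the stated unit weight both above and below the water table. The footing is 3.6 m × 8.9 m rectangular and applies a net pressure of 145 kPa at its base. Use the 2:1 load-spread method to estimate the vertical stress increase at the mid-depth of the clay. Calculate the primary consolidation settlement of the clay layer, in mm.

Mid-depth of clay below the ground surface: z = 3.4 + 3/2 = 4.9 m.
Total vertical stress at mid-clay: σ_v = 19.9×3.4 + 17.8×1.5 = 94.36 kPa.
Pore pressure: u = 9.81×(4.9 − 0) = 48.069 kPa.
Initial effective stress: σ'_0 = σ_v − u = 94.36 − 48.069 = 46.291 kPa.
Stress increase at mid-clay by the 2:1 spreading method:
Δσ = qBL/((B+z)(L+z)) = 145×3.6×8.9/((3.6+4.9)(8.9+4.9)) = 39.606 kPa
Final effective stress: σ'_f = σ'_0 + Δσ = 46.291 + 39.606 = 85.897 kPa.
Normally consolidated clay, so the full stress increment lies on the virgin compression line:
S_c = C_c·H/(1+e₀)·log₁₀(σ'_f/σ'_0) = 0.35×3/(1+1.21)×log₁₀(85.897/46.291)
    = 0.47511 × 0.26848 = 0.1276 m

S_c ≈ 128 mm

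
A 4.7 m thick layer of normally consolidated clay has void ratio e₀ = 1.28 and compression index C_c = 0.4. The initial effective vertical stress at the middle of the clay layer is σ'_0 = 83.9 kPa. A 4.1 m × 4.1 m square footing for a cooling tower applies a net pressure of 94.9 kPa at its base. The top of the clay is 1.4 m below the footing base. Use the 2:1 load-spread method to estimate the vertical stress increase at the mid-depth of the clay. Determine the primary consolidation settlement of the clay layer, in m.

Mid-depth of clay below the footing base: z = 1.4 + 4.7/2 = 3.75 m.
Stress increase at mid-clay by the 2:1 spreading method:
Δσ = qBL/((B+z)(L+z)) = 94.9×4.1×4.1/((4.1+3.75)(4.1+3.75)) = 25.888 kPa
Final effective stress: σ'_f = σ'_0 + Δσ = 83.9 + 25.888 = 109.79 kPa.
Normally consolidated clay, so the full stress increment lies on the virgin compression line:
S_c = C_c·H/(1+e₀)·log₁₀(σ'_f/σ'_0) = 0.4×4.7/(1+1.28)×log₁₀(109.79/83.9)
    = 0.82456 × 0.1168 = 0.09631 m

S_c ≈ 0.0963 m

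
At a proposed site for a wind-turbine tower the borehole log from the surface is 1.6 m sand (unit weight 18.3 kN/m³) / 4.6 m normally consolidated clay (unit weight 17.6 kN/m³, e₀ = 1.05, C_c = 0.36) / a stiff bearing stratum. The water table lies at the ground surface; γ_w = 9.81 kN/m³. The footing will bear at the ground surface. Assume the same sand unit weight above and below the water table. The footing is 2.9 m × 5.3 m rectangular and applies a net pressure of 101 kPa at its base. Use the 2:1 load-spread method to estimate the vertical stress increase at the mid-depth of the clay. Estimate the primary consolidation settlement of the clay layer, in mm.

S_c ≈ 204 mm

Mid-depth of clay below the ground surface: z = 1.6 + 4.6/2 = 3.9 m.
Total vertical stress at mid-clay: σ_v = 18.3×1.6 + 17.6×2.3 = 69.76 kPa.
Pore pressure: u = 9.81×(3.9 − 0) = 38.259 kPa.
Initial effective stress: σ'_0 = σ_v − u = 69.76 − 38.259 = 31.501 kPa.
Stress increase at mid-clay by the 2:1 spreading method:
Δσ = qBL/((B+z)(L+z)) = 101×2.9×5.3/((2.9+3.9)(5.3+3.9)) = 24.814 kPa
Final effective stress: σ'_f = σ'_0 + Δσ = 31.501 + 24.814 = 56.315 kPa.
Normally consolidated clay, so the full stress increment lies on the virgin compression line:
S_c = C_c·H/(1+e₀)·log₁₀(σ'_f/σ'_0) = 0.36×4.6/(1+1.05)×log₁₀(56.315/31.501)
    = 0.8078 × 0.2523 = 0.2038 m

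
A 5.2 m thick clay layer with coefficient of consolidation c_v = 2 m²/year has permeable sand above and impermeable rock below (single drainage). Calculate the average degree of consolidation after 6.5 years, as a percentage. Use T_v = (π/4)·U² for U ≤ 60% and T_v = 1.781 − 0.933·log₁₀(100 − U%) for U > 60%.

Drainage path length: H_d = H = 5.2 m (single drainage).
T_v = c_v·t/H_d² = 2×6.5/5.2² = 0.48077.
T_v = 0.48077 corresponds to the U > 60% branch:
U = 1 − 10^((1.781 − T_v)/0.933)/100 = 0.7525

U ≈ 75.2 %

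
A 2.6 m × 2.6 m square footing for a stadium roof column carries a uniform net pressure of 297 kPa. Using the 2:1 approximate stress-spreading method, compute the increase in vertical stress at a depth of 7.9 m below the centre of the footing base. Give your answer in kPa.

Δσ_z ≈ 18.2 kPa

By the 2:1 method the load spreads at 1 horizontal : 2 vertical, so at depth z the loaded area has grown by z in each plan dimension:
Δσ = qBL/((B+z)(L+z)) = 297×2.6×2.6/((2.6+7.9)(2.6+7.9)) = 18.211 kPa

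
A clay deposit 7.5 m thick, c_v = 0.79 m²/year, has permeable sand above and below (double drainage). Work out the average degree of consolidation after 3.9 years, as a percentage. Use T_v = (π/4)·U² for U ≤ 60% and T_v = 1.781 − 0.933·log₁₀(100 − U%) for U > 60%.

U ≈ 52.8 %

Drainage path length: H_d = H/2 = 3.75 m (double drainage).
T_v = c_v·t/H_d² = 0.79×3.9/3.75² = 0.21909.
T_v = 0.21909 corresponds to the U ≤ 60% branch:
U = √(4T_v/π) = 0.5282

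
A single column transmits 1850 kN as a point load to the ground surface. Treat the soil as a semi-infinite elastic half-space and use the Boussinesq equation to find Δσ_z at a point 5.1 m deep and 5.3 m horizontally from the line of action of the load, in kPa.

Δσ_z ≈ 5.44 kPa

Boussinesq vertical stress below a point load on an elastic half-space:
Δσ_z = 3P/(2πz²) · [1 + (r/z)²]^(−5/2)
r/z = 5.3/5.1 = 1.0392; [1+(r/z)²]^(−5/2) = 0.16027.
Δσ_z = 3×1850/(2π×5.1²) × 0.16027 = 33.96 × 0.16027 = 5.443 kPa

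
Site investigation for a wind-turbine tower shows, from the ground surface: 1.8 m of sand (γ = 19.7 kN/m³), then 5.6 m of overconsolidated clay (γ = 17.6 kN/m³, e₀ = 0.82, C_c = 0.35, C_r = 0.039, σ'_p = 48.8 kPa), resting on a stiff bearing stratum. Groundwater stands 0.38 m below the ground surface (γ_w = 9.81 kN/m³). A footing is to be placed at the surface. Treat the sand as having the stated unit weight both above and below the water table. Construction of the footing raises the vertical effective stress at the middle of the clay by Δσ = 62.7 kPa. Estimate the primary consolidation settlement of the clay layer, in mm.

Mid-depth of clay below the ground surface: z = 1.8 + 5.6/2 = 4.6 m.
Total vertical stress at mid-clay: σ_v = 19.7×1.8 + 17.6×2.8 = 84.74 kPa.
Pore pressure: u = 9.81×(4.6 − 0.38) = 41.398 kPa.
Initial effective stress: σ'_0 = σ_v − u = 84.74 − 41.398 = 43.342 kPa.
Final effective stress: σ'_f = 43.342 + 62.7 = 106.04 kPa.
σ'_f = 106.04 > σ'_p = 48.8 kPa, so the stress path crosses the preconsolidation pressure — recompression up to σ'_p, then virgin compression beyond:
S_c = H/(1+e₀)·[C_r·log₁₀(σ'_p/σ'_0) + C_c·log₁₀(σ'_f/σ'_p)]
    = 5.6/1.82 × [0.039×log₁₀(48.8/43.342) + 0.35×log₁₀(106.04/48.8)]
    = 3.0769 × [0.0020089 + 0.11797] = 0.3692 m

S_c ≈ 369 mm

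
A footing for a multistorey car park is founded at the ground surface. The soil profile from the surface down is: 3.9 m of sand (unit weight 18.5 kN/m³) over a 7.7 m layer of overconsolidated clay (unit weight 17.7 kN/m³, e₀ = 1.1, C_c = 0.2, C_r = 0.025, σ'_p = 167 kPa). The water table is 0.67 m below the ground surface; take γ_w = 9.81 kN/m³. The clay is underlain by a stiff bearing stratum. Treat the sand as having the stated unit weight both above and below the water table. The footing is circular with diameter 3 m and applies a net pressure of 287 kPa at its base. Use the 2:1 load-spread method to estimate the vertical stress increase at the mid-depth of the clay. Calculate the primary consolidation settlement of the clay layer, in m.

S_c ≈ 0.0109 m

Mid-depth of clay below the ground surface: z = 3.9 + 7.7/2 = 7.75 m.
Total vertical stress at mid-clay: σ_v = 18.5×3.9 + 17.7×3.85 = 140.29 kPa.
Pore pressure: u = 9.81×(7.75 − 0.67) = 69.455 kPa.
Initial effective stress: σ'_0 = σ_v − u = 140.29 − 69.455 = 70.835 kPa.
Stress increase at mid-clay by the 2:1 spreading method:
Δσ ≈ qD²/(D+z)² = 287×3²/(3+7.75)² = 22.352 kPa
Final effective stress: σ'_f = 70.835 + 22.352 = 93.187 kPa.
σ'_f = 93.187 ≤ σ'_p = 167 kPa, so the clay remains overconsolidated and only the recompression index applies:
S_c = C_r·H/(1+e₀)·log₁₀(σ'_f/σ'_0) = 0.025×7.7/2.1×log₁₀(93.187/70.835)
    = 0.091668 × 0.11911 = 0.01092 m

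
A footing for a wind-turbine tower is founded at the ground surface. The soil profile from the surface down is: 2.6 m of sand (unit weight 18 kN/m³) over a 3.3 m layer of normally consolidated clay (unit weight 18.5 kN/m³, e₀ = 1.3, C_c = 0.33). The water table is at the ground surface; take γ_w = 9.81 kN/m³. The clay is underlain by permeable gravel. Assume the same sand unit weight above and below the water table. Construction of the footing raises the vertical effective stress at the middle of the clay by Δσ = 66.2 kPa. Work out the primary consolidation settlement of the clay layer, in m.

S_c ≈ 0.216 m

Mid-depth of clay below the ground surface: z = 2.6 + 3.3/2 = 4.25 m.
Total vertical stress at mid-clay: σ_v = 18×2.6 + 18.5×1.65 = 77.325 kPa.
Pore pressure: u = 9.81×(4.25 − 0) = 41.693 kPa.
Initial effective stress: σ'_0 = σ_v − u = 77.325 − 41.693 = 35.632 kPa.
Final effective stress: σ'_f = σ'_0 + Δσ = 35.632 + 66.2 = 101.83 kPa.
Normally consolidated clay, so the full stress increment lies on the virgin compression line:
S_c = C_c·H/(1+e₀)·log₁₀(σ'_f/σ'_0) = 0.33×3.3/(1+1.3)×log₁₀(101.83/35.632)
    = 0.47348 × 0.45604 = 0.2159 m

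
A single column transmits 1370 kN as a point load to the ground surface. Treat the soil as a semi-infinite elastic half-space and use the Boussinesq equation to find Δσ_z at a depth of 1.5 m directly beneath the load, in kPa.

Δσ_z ≈ 291 kPa

Boussinesq vertical stress below a point load on an elastic half-space:
Δσ_z = 3P/(2πz²) · [1 + (r/z)²]^(−5/2)
r/z = 0/1.5 = 0; [1+(r/z)²]^(−5/2) = 1.
Δσ_z = 3×1370/(2π×1.5²) × 1 = 290.72 × 1 = 290.7 kPa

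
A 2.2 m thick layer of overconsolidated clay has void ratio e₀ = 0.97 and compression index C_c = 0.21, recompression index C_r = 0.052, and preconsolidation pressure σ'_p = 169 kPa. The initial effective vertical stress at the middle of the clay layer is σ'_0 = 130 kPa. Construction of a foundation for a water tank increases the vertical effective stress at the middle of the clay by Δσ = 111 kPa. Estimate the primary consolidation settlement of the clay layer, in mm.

Final effective stress: σ'_f = 130 + 111 = 241 kPa.
σ'_f = 241 > σ'_p = 169 kPa, so the stress path crosses the preconsolidation pressure — recompression up to σ'_p, then virgin compression beyond:
S_c = H/(1+e₀)·[C_r·log₁₀(σ'_p/σ'_0) + C_c·log₁₀(σ'_f/σ'_p)]
    = 2.2/1.97 × [0.052×log₁₀(169/130) + 0.21×log₁₀(241/169)]
    = 1.1168 × [0.0059251 + 0.032367] = 0.04276 m

S_c ≈ 42.8 mm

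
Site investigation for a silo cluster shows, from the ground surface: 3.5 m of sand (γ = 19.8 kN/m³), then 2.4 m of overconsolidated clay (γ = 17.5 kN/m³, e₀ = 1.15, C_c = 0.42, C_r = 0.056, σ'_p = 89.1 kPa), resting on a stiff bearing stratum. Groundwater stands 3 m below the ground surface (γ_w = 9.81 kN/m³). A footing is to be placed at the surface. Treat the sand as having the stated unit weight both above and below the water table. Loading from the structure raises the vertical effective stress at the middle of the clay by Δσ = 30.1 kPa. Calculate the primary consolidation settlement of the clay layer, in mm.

Mid-depth of clay below the ground surface: z = 3.5 + 2.4/2 = 4.7 m.
Total vertical stress at mid-clay: σ_v = 19.8×3.5 + 17.5×1.2 = 90.3 kPa.
Pore pressure: u = 9.81×(4.7 − 3) = 16.677 kPa.
Initial effective stress: σ'_0 = σ_v − u = 90.3 − 16.677 = 73.623 kPa.
Final effective stress: σ'_f = 73.623 + 30.1 = 103.72 kPa.
σ'_f = 103.72 > σ'_p = 89.1 kPa, so the stress path crosses the preconsolidation pressure — recompression up to σ'_p, then virgin compression beyond:
S_c = H/(1+e₀)·[C_r·log₁₀(σ'_p/σ'_0) + C_c·log₁₀(σ'_f/σ'_p)]
    = 2.4/2.15 × [0.056×log₁₀(89.1/73.623) + 0.42×log₁₀(103.72/89.1)]
    = 1.1163 × [0.0046404 + 0.027714] = 0.03612 m

S_c ≈ 36.1 mm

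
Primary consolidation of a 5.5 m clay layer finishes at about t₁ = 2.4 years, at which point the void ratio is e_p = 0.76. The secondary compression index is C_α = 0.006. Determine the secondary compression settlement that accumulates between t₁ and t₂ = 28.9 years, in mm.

S_s ≈ 20.3 mm

Secondary compression: S_s = C_α·H/(1+e_p)·log₁₀(t₂/t₁)
S_s = 0.006×5.5/(1+0.76)×log₁₀(28.9/2.4)
    = 0.01875 × 1.081 = 0.02026 m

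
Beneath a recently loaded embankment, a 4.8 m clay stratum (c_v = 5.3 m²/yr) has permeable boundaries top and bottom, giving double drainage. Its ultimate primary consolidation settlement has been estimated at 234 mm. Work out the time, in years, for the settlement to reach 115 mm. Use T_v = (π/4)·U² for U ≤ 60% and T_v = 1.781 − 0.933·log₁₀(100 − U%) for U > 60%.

t ≈ 0.206 years

Drainage path length: H_d = H/2 = 2.4 m (double drainage).
U = S(t)/S_ult = 115/234 = 0.4915.
U ≤ 60%: T_v = (π/4)·U² = (π/4)×0.49145² = 0.18969.
t = T_v·H_d²/c_v = 0.18969×2.4²/5.3 = 0.2062 years.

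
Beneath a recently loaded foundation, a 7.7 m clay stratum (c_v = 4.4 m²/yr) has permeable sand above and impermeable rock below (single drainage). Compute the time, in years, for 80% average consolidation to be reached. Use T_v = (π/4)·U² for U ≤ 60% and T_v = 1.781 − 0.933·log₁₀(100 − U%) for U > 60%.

t ≈ 7.64 years

Drainage path length: H_d = H = 7.7 m (single drainage).
U > 60%: T_v = 1.781 − 0.933·log₁₀(100 − 80) = 0.56714.
t = T_v·H_d²/c_v = 0.56714×7.7²/4.4 = 7.642 years.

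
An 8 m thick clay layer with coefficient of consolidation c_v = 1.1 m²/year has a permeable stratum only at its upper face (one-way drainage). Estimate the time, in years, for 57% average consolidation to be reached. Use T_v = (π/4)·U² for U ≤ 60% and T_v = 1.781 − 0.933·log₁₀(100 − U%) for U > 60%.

Drainage path length: H_d = H = 8 m (single drainage).
U ≤ 60%: T_v = (π/4)·U² = (π/4)×0.57² = 0.25518.
t = T_v·H_d²/c_v = 0.25518×8²/1.1 = 14.85 years.

t ≈ 14.8 years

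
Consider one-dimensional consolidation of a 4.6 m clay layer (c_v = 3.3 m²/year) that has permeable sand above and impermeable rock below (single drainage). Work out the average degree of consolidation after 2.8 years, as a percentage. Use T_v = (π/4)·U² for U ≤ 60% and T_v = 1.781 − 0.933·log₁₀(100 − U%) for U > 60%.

Drainage path length: H_d = H = 4.6 m (single drainage).
T_v = c_v·t/H_d² = 3.3×2.8/4.6² = 0.43667.
T_v = 0.43667 corresponds to the U > 60% branch:
U = 1 − 10^((1.781 − T_v)/0.933)/100 = 0.724

U ≈ 72.4 %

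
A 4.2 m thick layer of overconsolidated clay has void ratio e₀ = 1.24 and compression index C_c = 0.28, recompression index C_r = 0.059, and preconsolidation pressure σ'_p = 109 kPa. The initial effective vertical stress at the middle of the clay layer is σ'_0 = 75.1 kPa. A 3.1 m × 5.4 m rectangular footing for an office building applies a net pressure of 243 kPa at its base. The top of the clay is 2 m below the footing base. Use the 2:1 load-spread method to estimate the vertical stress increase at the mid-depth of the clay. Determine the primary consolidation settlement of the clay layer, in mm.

Mid-depth of clay below the footing base: z = 2 + 4.2/2 = 4.1 m.
Stress increase at mid-clay by the 2:1 spreading method:
Δσ = qBL/((B+z)(L+z)) = 243×3.1×5.4/((3.1+4.1)(5.4+4.1)) = 59.471 kPa
Final effective stress: σ'_f = 75.1 + 59.471 = 134.57 kPa.
σ'_f = 134.57 > σ'_p = 109 kPa, so the stress path crosses the preconsolidation pressure — recompression up to σ'_p, then virgin compression beyond:
S_c = H/(1+e₀)·[C_r·log₁₀(σ'_p/σ'_0) + C_c·log₁₀(σ'_f/σ'_p)]
    = 4.2/2.24 × [0.059×log₁₀(109/75.1) + 0.28×log₁₀(134.57/109)]
    = 1.875 × [0.0095454 + 0.025626] = 0.06595 m

S_c ≈ 65.9 mm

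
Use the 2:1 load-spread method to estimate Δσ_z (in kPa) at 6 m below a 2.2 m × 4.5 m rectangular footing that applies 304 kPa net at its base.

By the 2:1 method the load spreads at 1 horizontal : 2 vertical, so at depth z the loaded area has grown by z in each plan dimension:
Δσ = qBL/((B+z)(L+z)) = 304×2.2×4.5/((2.2+6)(4.5+6)) = 34.955 kPa

Δσ_z ≈ 35 kPa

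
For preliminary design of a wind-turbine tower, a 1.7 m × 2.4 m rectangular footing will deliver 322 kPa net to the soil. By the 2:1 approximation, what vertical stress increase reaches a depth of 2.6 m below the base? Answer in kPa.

By the 2:1 method the load spreads at 1 horizontal : 2 vertical, so at depth z the loaded area has grown by z in each plan dimension:
Δσ = qBL/((B+z)(L+z)) = 322×1.7×2.4/((1.7+2.6)(2.4+2.6)) = 61.105 kPa

Δσ_z ≈ 61.1 kPa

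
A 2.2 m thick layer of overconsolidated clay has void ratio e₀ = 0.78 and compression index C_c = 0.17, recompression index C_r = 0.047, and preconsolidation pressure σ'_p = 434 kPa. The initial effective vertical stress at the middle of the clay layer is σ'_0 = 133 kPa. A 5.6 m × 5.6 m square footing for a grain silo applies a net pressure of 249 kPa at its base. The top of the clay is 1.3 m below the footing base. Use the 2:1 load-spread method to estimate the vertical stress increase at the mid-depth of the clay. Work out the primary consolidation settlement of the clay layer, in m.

S_c ≈ 0.0164 m

Mid-depth of clay below the footing base: z = 1.3 + 2.2/2 = 2.4 m.
Stress increase at mid-clay by the 2:1 spreading method:
Δσ = qBL/((B+z)(L+z)) = 249×5.6×5.6/((5.6+2.4)(5.6+2.4)) = 122.01 kPa
Final effective stress: σ'_f = 133 + 122.01 = 255.01 kPa.
σ'_f = 255.01 ≤ σ'_p = 434 kPa, so the clay remains overconsolidated and only the recompression index applies:
S_c = C_r·H/(1+e₀)·log₁₀(σ'_f/σ'_0) = 0.047×2.2/1.78×log₁₀(255.01/133)
    = 0.058092 × 0.28271 = 0.01642 m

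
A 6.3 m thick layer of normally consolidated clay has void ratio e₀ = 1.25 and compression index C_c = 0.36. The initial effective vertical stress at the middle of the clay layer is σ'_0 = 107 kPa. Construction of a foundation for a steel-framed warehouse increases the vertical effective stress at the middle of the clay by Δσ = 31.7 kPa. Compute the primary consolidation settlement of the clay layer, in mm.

Final effective stress: σ'_f = σ'_0 + Δσ = 107 + 31.7 = 138.7 kPa.
Normally consolidated clay, so the full stress increment lies on the virgin compression line:
S_c = C_c·H/(1+e₀)·log₁₀(σ'_f/σ'_0) = 0.36×6.3/(1+1.25)×log₁₀(138.7/107)
    = 1.008 × 0.11269 = 0.1136 m

S_c ≈ 114 mm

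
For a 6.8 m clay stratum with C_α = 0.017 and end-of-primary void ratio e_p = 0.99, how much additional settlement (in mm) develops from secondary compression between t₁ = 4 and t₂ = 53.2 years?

Secondary compression: S_s = C_α·H/(1+e_p)·log₁₀(t₂/t₁)
S_s = 0.017×6.8/(1+0.99)×log₁₀(53.2/4)
    = 0.05809 × 1.124 = 0.06529 m

S_s ≈ 65.3 mm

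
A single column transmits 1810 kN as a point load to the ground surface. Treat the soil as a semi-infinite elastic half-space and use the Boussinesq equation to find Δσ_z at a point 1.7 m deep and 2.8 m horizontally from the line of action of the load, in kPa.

Boussinesq vertical stress below a point load on an elastic half-space:
Δσ_z = 3P/(2πz²) · [1 + (r/z)²]^(−5/2)
r/z = 2.8/1.7 = 1.6471; [1+(r/z)²]^(−5/2) = 0.037648.
Δσ_z = 3×1810/(2π×1.7²) × 0.037648 = 299.04 × 0.037648 = 11.26 kPa

Δσ_z ≈ 11.3 kPa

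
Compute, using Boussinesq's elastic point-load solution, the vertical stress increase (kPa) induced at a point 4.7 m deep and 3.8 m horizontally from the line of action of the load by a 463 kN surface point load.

Δσ_z ≈ 2.85 kPa

Boussinesq vertical stress below a point load on an elastic half-space:
Δσ_z = 3P/(2πz²) · [1 + (r/z)²]^(−5/2)
r/z = 3.8/4.7 = 0.80851; [1+(r/z)²]^(−5/2) = 0.28436.
Δσ_z = 3×463/(2π×4.7²) × 0.28436 = 10.008 × 0.28436 = 2.846 kPa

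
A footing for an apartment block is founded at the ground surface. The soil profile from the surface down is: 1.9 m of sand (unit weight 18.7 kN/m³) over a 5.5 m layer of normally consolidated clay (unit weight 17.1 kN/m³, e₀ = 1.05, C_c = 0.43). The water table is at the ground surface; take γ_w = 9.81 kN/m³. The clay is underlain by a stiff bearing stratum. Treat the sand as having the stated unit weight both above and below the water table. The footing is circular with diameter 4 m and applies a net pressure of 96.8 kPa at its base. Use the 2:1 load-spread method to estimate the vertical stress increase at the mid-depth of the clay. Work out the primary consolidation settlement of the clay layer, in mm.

Mid-depth of clay below the ground surface: z = 1.9 + 5.5/2 = 4.65 m.
Total vertical stress at mid-clay: σ_v = 18.7×1.9 + 17.1×2.75 = 82.555 kPa.
Pore pressure: u = 9.81×(4.65 − 0) = 45.617 kPa.
Initial effective stress: σ'_0 = σ_v − u = 82.555 − 45.617 = 36.938 kPa.
Stress increase at mid-clay by the 2:1 spreading method:
Δσ ≈ qD²/(D+z)² = 96.8×4²/(4+4.65)² = 20.7 kPa
Final effective stress: σ'_f = σ'_0 + Δσ = 36.938 + 20.7 = 57.638 kPa.
Normally consolidated clay, so the full stress increment lies on the virgin compression line:
S_c = C_c·H/(1+e₀)·log₁₀(σ'_f/σ'_0) = 0.43×5.5/(1+1.05)×log₁₀(57.638/36.938)
    = 1.1537 × 0.19324 = 0.2229 m

S_c ≈ 223 mm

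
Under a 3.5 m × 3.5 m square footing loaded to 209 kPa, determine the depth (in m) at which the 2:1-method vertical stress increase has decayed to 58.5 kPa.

2:1 spreading — at depth z the loaded area has grown by z in each plan dimension:
qB²/(B+z)² = Δσ_z ⇒ z = B(√(q/Δσ_z) − 1) = 3.5×(√(209/58.5) − 1) = 3.116 m

z ≈ 3.12 m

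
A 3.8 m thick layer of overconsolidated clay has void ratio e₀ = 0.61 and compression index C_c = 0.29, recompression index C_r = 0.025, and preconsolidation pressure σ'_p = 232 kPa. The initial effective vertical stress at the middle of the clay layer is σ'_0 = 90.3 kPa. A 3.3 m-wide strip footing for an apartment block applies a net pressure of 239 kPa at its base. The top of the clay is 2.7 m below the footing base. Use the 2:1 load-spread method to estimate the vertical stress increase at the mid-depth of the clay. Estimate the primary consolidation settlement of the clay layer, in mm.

Mid-depth of clay below the footing base: z = 2.7 + 3.8/2 = 4.6 m.
Stress increase at mid-clay by the 2:1 spreading method:
Δσ = qB/(B+z) = 239×3.3/(3.3+4.6) = 99.835 kPa
Final effective stress: σ'_f = 90.3 + 99.835 = 190.13 kPa.
σ'_f = 190.13 ≤ σ'_p = 232 kPa, so the clay remains overconsolidated and only the recompression index applies:
S_c = C_r·H/(1+e₀)·log₁₀(σ'_f/σ'_0) = 0.025×3.8/1.61×log₁₀(190.13/90.3)
    = 0.059005 × 0.32336 = 0.01908 m

S_c ≈ 19.1 mm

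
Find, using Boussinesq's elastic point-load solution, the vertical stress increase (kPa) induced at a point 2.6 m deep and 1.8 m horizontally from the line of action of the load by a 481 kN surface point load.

Boussinesq vertical stress below a point load on an elastic half-space:
Δσ_z = 3P/(2πz²) · [1 + (r/z)²]^(−5/2)
r/z = 1.8/2.6 = 0.69231; [1+(r/z)²]^(−5/2) = 0.37572.
Δσ_z = 3×481/(2π×2.6²) × 0.37572 = 33.973 × 0.37572 = 12.76 kPa

Δσ_z ≈ 12.8 kPa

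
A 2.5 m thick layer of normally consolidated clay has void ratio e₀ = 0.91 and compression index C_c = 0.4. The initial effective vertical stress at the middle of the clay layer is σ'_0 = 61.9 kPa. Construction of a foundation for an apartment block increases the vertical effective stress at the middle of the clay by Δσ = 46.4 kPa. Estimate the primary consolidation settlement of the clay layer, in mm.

Final effective stress: σ'_f = σ'_0 + Δσ = 61.9 + 46.4 = 108.3 kPa.
Normally consolidated clay, so the full stress increment lies on the virgin compression line:
S_c = C_c·H/(1+e₀)·log₁₀(σ'_f/σ'_0) = 0.4×2.5/(1+0.91)×log₁₀(108.3/61.9)
    = 0.52356 × 0.24294 = 0.1272 m

S_c ≈ 127 mm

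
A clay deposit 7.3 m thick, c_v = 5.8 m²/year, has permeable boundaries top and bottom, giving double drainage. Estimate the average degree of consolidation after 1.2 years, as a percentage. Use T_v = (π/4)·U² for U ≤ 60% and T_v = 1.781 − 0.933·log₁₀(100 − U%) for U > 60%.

U ≈ 77.7 %

Drainage path length: H_d = H/2 = 3.65 m (double drainage).
T_v = c_v·t/H_d² = 5.8×1.2/3.65² = 0.52242.
T_v = 0.52242 corresponds to the U > 60% branch:
U = 1 − 10^((1.781 − T_v)/0.933)/100 = 0.7767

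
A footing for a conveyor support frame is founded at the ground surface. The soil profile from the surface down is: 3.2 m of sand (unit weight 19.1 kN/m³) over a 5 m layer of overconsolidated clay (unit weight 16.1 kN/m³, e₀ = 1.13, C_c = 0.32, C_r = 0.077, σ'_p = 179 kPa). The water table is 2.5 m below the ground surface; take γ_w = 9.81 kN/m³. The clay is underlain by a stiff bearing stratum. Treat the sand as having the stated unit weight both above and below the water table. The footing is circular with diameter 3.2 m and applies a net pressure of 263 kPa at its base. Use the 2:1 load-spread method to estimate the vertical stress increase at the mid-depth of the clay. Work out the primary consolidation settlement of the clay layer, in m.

Mid-depth of clay below the ground surface: z = 3.2 + 5/2 = 5.7 m.
Total vertical stress at mid-clay: σ_v = 19.1×3.2 + 16.1×2.5 = 101.37 kPa.
Pore pressure: u = 9.81×(5.7 − 2.5) = 31.392 kPa.
Initial effective stress: σ'_0 = σ_v − u = 101.37 − 31.392 = 69.978 kPa.
Stress increase at mid-clay by the 2:1 spreading method:
Δσ ≈ qD²/(D+z)² = 263×3.2²/(3.2+5.7)² = 34 kPa
Final effective stress: σ'_f = 69.978 + 34 = 103.98 kPa.
σ'_f = 103.98 ≤ σ'_p = 179 kPa, so the clay remains overconsolidated and only the recompression index applies:
S_c = C_r·H/(1+e₀)·log₁₀(σ'_f/σ'_0) = 0.077×5/2.13×log₁₀(103.98/69.978)
    = 0.18075 × 0.17199 = 0.03109 m

S_c ≈ 0.0311 m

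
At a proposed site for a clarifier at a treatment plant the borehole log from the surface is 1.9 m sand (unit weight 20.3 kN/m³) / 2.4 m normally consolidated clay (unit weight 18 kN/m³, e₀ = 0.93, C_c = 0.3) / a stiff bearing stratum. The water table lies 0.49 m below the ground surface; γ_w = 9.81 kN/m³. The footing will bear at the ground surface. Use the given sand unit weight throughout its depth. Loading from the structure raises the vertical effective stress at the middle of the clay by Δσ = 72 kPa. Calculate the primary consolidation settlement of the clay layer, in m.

S_c ≈ 0.182 m

Mid-depth of clay below the ground surface: z = 1.9 + 2.4/2 = 3.1 m.
Total vertical stress at mid-clay: σ_v = 20.3×1.9 + 18×1.2 = 60.17 kPa.
Pore pressure: u = 9.81×(3.1 − 0.49) = 25.604 kPa.
Initial effective stress: σ'_0 = σ_v − u = 60.17 − 25.604 = 34.566 kPa.
Final effective stress: σ'_f = σ'_0 + Δσ = 34.566 + 72 = 106.57 kPa.
Normally consolidated clay, so the full stress increment lies on the virgin compression line:
S_c = C_c·H/(1+e₀)·log₁₀(σ'_f/σ'_0) = 0.3×2.4/(1+0.93)×log₁₀(106.57/34.566)
    = 0.37306 × 0.48899 = 0.1824 m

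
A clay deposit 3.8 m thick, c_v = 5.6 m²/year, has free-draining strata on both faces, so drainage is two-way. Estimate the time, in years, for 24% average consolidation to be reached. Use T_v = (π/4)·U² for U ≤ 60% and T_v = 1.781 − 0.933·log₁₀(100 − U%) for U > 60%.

t ≈ 0.0292 years

Drainage path length: H_d = H/2 = 1.9 m (double drainage).
U ≤ 60%: T_v = (π/4)·U² = (π/4)×0.24² = 0.045239.
t = T_v·H_d²/c_v = 0.045239×1.9²/5.6 = 0.02916 years.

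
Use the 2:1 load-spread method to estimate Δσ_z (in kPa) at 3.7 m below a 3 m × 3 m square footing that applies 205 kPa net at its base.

Δσ_z ≈ 41.1 kPa

By the 2:1 method the load spreads at 1 horizontal : 2 vertical, so at depth z the loaded area has grown by z in each plan dimension:
Δσ = qBL/((B+z)(L+z)) = 205×3×3/((3+3.7)(3+3.7)) = 41.1 kPa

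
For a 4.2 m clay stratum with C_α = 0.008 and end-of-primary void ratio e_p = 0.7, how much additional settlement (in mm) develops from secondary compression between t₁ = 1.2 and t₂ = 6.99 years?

S_s ≈ 15.1 mm

Secondary compression: S_s = C_α·H/(1+e_p)·log₁₀(t₂/t₁)
S_s = 0.008×4.2/(1+0.7)×log₁₀(6.99/1.2)
    = 0.01976 × 0.7653 = 0.01513 m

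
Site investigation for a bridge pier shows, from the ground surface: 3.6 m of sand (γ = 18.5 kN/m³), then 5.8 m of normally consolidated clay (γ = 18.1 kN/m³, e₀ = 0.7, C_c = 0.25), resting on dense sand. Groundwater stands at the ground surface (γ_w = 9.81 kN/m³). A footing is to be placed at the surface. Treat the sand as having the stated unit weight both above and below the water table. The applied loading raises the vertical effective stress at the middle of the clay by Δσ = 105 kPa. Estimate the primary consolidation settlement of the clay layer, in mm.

Mid-depth of clay below the ground surface: z = 3.6 + 5.8/2 = 6.5 m.
Total vertical stress at mid-clay: σ_v = 18.5×3.6 + 18.1×2.9 = 119.09 kPa.
Pore pressure: u = 9.81×(6.5 − 0) = 63.765 kPa.
Initial effective stress: σ'_0 = σ_v − u = 119.09 − 63.765 = 55.325 kPa.
Final effective stress: σ'_f = σ'_0 + Δσ = 55.325 + 105 = 160.32 kPa.
Normally consolidated clay, so the full stress increment lies on the virgin compression line:
S_c = C_c·H/(1+e₀)·log₁₀(σ'_f/σ'_0) = 0.25×5.8/(1+0.7)×log₁₀(160.32/55.325)
    = 0.85294 × 0.46207 = 0.3941 m

S_c ≈ 394 mm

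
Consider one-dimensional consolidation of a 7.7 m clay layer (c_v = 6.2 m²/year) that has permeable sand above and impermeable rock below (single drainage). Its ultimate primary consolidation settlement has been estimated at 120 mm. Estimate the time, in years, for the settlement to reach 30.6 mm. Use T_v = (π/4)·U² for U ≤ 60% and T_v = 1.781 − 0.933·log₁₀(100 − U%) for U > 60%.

t ≈ 0.488 years

Drainage path length: H_d = H = 7.7 m (single drainage).
U = S(t)/S_ult = 30.6/120 = 0.255.
U ≤ 60%: T_v = (π/4)·U² = (π/4)×0.255² = 0.051071.
t = T_v·H_d²/c_v = 0.051071×7.7²/6.2 = 0.4884 years.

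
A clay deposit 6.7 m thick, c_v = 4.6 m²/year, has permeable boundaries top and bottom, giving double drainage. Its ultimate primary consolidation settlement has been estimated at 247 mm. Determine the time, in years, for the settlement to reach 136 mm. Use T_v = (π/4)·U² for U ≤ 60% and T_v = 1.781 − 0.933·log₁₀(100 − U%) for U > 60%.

t ≈ 0.581 years

Drainage path length: H_d = H/2 = 3.35 m (double drainage).
U = S(t)/S_ult = 136/247 = 0.5506.
U ≤ 60%: T_v = (π/4)·U² = (π/4)×0.55061² = 0.23811.
t = T_v·H_d²/c_v = 0.23811×3.35²/4.6 = 0.5809 years.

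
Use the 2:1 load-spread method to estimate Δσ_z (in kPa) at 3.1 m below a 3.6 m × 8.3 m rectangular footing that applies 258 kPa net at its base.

Δσ_z ≈ 101 kPa

By the 2:1 method the load spreads at 1 horizontal : 2 vertical, so at depth z the loaded area has grown by z in each plan dimension:
Δσ = qBL/((B+z)(L+z)) = 258×3.6×8.3/((3.6+3.1)(8.3+3.1)) = 100.93 kPa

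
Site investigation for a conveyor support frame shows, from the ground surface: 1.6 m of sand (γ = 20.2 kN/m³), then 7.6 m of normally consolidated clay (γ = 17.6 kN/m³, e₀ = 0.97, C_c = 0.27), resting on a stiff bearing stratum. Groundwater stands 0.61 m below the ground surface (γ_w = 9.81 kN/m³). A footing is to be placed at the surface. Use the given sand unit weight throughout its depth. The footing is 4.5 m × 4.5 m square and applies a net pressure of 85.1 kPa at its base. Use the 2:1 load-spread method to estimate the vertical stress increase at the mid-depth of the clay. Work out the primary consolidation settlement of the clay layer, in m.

S_c ≈ 0.131 m

Mid-depth of clay below the ground surface: z = 1.6 + 7.6/2 = 5.4 m.
Total vertical stress at mid-clay: σ_v = 20.2×1.6 + 17.6×3.8 = 99.2 kPa.
Pore pressure: u = 9.81×(5.4 − 0.61) = 46.99 kPa.
Initial effective stress: σ'_0 = σ_v − u = 99.2 − 46.99 = 52.21 kPa.
Stress increase at mid-clay by the 2:1 spreading method:
Δσ = qBL/((B+z)(L+z)) = 85.1×4.5×4.5/((4.5+5.4)(4.5+5.4)) = 17.583 kPa
Final effective stress: σ'_f = σ'_0 + Δσ = 52.21 + 17.583 = 69.793 kPa.
Normally consolidated clay, so the full stress increment lies on the virgin compression line:
S_c = C_c·H/(1+e₀)·log₁₀(σ'_f/σ'_0) = 0.27×7.6/(1+0.97)×log₁₀(69.793/52.21)
    = 1.0416 × 0.12606 = 0.1313 m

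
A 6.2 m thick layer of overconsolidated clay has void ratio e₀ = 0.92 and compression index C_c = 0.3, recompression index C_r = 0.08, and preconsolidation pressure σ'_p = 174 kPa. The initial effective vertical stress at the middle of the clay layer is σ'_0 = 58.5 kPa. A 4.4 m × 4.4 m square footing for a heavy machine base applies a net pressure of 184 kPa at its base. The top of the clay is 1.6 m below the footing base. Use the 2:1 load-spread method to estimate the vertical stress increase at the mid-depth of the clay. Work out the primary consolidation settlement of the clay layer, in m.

S_c ≈ 0.0618 m

Mid-depth of clay below the footing base: z = 1.6 + 6.2/2 = 4.7 m.
Stress increase at mid-clay by the 2:1 spreading method:
Δσ = qBL/((B+z)(L+z)) = 184×4.4×4.4/((4.4+4.7)(4.4+4.7)) = 43.017 kPa
Final effective stress: σ'_f = 58.5 + 43.017 = 101.52 kPa.
σ'_f = 101.52 ≤ σ'_p = 174 kPa, so the clay remains overconsolidated and only the recompression index applies:
S_c = C_r·H/(1+e₀)·log₁₀(σ'_f/σ'_0) = 0.08×6.2/1.92×log₁₀(101.52/58.5)
    = 0.25834 × 0.2394 = 0.06185 m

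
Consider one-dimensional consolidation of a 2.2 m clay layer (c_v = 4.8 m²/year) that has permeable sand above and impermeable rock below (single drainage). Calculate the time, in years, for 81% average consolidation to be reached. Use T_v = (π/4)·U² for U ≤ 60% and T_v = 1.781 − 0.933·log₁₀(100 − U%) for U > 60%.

Drainage path length: H_d = H = 2.2 m (single drainage).
U > 60%: T_v = 1.781 − 0.933·log₁₀(100 − 81) = 0.58792.
t = T_v·H_d²/c_v = 0.58792×2.2²/4.8 = 0.5928 years.

t ≈ 0.593 years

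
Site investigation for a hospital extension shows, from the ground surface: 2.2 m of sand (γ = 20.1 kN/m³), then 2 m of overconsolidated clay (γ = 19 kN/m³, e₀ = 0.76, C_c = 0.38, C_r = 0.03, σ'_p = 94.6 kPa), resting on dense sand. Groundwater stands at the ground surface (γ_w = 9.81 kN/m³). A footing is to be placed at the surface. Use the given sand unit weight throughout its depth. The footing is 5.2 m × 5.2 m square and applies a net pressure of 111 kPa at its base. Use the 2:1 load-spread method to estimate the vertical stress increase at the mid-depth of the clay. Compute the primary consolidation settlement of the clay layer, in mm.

S_c ≈ 12.6 mm

Mid-depth of clay below the ground surface: z = 2.2 + 2/2 = 3.2 m.
Total vertical stress at mid-clay: σ_v = 20.1×2.2 + 19×1 = 63.22 kPa.
Pore pressure: u = 9.81×(3.2 − 0) = 31.392 kPa.
Initial effective stress: σ'_0 = σ_v − u = 63.22 − 31.392 = 31.828 kPa.
Stress increase at mid-clay by the 2:1 spreading method:
Δσ = qBL/((B+z)(L+z)) = 111×5.2×5.2/((5.2+3.2)(5.2+3.2)) = 42.537 kPa
Final effective stress: σ'_f = 31.828 + 42.537 = 74.365 kPa.
σ'_f = 74.365 ≤ σ'_p = 94.6 kPa, so the clay remains overconsolidated and only the recompression index applies:
S_c = C_r·H/(1+e₀)·log₁₀(σ'_f/σ'_0) = 0.03×2/1.76×log₁₀(74.365/31.828)
    = 0.034092 × 0.36856 = 0.01256 m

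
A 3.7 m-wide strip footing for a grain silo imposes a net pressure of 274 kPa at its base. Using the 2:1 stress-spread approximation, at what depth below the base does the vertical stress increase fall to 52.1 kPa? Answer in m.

2:1 spreading — at depth z the loaded area has grown by z in each plan dimension:
qB/(B+z) = Δσ_z ⇒ z = qB/Δσ_z − B = 274×3.7/52.1 − 3.7 = 15.76 m

z ≈ 15.8 m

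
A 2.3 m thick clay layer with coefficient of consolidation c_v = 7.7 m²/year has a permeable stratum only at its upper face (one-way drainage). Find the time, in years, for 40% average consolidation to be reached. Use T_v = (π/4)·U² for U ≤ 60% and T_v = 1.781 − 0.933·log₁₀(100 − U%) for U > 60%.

t ≈ 0.0863 years

Drainage path length: H_d = H = 2.3 m (single drainage).
U ≤ 60%: T_v = (π/4)·U² = (π/4)×0.4² = 0.12566.
t = T_v·H_d²/c_v = 0.12566×2.3²/7.7 = 0.08633 years.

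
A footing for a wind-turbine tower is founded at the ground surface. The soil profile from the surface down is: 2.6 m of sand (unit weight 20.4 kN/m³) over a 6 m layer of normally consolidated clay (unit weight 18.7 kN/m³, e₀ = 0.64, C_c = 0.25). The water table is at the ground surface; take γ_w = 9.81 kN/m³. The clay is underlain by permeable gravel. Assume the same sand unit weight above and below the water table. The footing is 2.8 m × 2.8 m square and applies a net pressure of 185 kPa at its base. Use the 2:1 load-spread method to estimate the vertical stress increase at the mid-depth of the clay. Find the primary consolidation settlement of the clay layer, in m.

Mid-depth of clay below the ground surface: z = 2.6 + 6/2 = 5.6 m.
Total vertical stress at mid-clay: σ_v = 20.4×2.6 + 18.7×3 = 109.14 kPa.
Pore pressure: u = 9.81×(5.6 − 0) = 54.936 kPa.
Initial effective stress: σ'_0 = σ_v − u = 109.14 − 54.936 = 54.204 kPa.
Stress increase at mid-clay by the 2:1 spreading method:
Δσ = qBL/((B+z)(L+z)) = 185×2.8×2.8/((2.8+5.6)(2.8+5.6)) = 20.556 kPa
Final effective stress: σ'_f = σ'_0 + Δσ = 54.204 + 20.556 = 74.76 kPa.
Normally consolidated clay, so the full stress increment lies on the virgin compression line:
S_c = C_c·H/(1+e₀)·log₁₀(σ'_f/σ'_0) = 0.25×6/(1+0.64)×log₁₀(74.76/54.204)
    = 0.91463 × 0.13964 = 0.1277 m

S_c ≈ 0.128 m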